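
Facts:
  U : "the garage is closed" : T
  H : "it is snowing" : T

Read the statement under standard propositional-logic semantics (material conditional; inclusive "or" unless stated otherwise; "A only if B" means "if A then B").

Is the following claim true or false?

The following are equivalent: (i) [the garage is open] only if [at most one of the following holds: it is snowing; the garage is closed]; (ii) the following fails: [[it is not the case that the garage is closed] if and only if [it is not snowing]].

Formalization: (~U -> (H nand U)) <-> ~(~U <-> ~H)

~U = ~T = F
H nand U = T nand T = F
~U -> (H nand U) = F -> F = T
~U = ~T = F
~H = ~T = F
~U <-> ~H = F <-> F = T
~(~U <-> ~H) = ~T = F
(~U -> (H nand U)) <-> ~(~U <-> ~H) = T <-> F = F

The statement is false.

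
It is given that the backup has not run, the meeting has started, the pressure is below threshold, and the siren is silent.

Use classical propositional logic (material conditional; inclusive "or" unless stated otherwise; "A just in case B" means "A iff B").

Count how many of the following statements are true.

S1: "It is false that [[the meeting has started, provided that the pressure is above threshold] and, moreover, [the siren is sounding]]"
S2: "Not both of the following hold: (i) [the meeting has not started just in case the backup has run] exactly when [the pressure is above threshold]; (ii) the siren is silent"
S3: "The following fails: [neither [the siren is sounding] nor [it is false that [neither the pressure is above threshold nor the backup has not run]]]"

Let G = "the pressure is above threshold" (False), N = "the meeting has started" (True), S = "the siren is sounding" (False), V = "the backup has run" (False).

S1: Parsed as not ((G -> N) and S)

G -> N = False -> True = True
(G -> N) and S = True and False = False
not ((G -> N) and S) = not False = True
Hence S1 is true.

S2: This is ((not N iff V) iff G) nand not S.

not N = not True = False
not N iff V = False iff False = True
(not N iff V) iff G = True iff False = False
not S = not False = True
((not N iff V) iff G) nand not S = False nand True = True
So S2 is true.

S3: In symbols: not (S nor not (G nor not V))

not V = not False = True
G nor not V = False nor True = False
not (G nor not V) = not False = True
S nor not (G nor not V) = False nor True = False
not (S nor not (G nor not V)) = not False = True
Hence S3 is true.

3 of the 3 statements are true (S1, S2, S3).

3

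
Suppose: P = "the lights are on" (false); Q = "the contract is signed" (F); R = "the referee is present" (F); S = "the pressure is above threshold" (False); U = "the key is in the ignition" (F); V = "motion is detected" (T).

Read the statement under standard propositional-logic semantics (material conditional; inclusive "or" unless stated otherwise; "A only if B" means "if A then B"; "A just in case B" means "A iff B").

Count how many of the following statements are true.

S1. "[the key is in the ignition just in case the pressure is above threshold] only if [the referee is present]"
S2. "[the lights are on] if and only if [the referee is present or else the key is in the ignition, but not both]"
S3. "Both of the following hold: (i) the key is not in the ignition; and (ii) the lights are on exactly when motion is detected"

1

S1: This is (U <-> S) -> R.

U <-> S = F <-> F = T
(U <-> S) -> R = T -> F = F
Hence S1 is false.

S2: Formalization: P <-> (R xor U)

R xor U = F xor F = F
P <-> (R xor U) = F <-> F = T
Hence S2 is true.

S3: Parsed as ~U & (P <-> V)

~U = ~F = T
P <-> V = F <-> T = F
~U & (P <-> V) = T & F = F
So S3 is false.

True statements: 1 (S2).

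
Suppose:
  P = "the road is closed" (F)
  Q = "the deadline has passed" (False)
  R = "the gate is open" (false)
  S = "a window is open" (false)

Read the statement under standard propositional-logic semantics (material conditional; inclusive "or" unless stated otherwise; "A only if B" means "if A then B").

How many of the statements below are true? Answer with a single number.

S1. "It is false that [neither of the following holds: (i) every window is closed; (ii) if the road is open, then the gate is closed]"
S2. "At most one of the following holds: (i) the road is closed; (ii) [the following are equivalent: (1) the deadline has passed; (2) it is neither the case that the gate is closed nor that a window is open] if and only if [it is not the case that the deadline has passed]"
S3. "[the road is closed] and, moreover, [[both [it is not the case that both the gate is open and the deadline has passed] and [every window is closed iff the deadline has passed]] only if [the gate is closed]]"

2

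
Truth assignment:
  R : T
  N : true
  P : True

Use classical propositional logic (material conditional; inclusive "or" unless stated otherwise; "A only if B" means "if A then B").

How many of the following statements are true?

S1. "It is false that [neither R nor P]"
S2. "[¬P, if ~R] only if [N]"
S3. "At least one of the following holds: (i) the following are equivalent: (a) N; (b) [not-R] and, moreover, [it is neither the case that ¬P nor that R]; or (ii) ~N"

2

S1: Parsed as ~(R nor P)

R nor P = T nor T = F
~(R nor P) = ~F = T
So S1 is true.

S2: This is (~R -> ~P) -> N.

~R = ~T = F
~P = ~T = F
~R -> ~P = F -> F = T
(~R -> ~P) -> N = T -> T = T
Hence S2 is true.

S3: Parsed as (N <-> (~R & (~P nor R))) | ~N

~R = ~T = F
~P = ~T = F
~P nor R = F nor T = F
~R & (~P nor R) = F & F = F
N <-> (~R & (~P nor R)) = T <-> F = F
~N = ~T = F
(N <-> (~R & (~P nor R))) | ~N = F | F = F
Hence S3 is false.

Count: 2.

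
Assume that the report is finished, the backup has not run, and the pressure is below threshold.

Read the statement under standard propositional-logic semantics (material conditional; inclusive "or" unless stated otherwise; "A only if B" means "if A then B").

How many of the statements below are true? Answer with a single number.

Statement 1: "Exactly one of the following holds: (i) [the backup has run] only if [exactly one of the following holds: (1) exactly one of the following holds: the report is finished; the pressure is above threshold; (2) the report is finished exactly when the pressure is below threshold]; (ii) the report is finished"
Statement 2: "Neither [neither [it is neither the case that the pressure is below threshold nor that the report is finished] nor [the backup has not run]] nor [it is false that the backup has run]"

0

Let Q = "the backup has run" (F), D = "the report is finished" (T), W = "the pressure is above threshold" (F).

Statement 1: Formalization: (Q → ((D ⊕ W) ⊕ (D ↔ ¬W))) ⊕ D

D ⊕ W = T ⊕ F = T
¬W = ¬F = T
D ↔ ¬W = T ↔ T = T
(D ⊕ W) ⊕ (D ↔ ¬W) = T ⊕ T = F
Q → ((D ⊕ W) ⊕ (D ↔ ¬W)) = F → F = T
(Q → ((D ⊕ W) ⊕ (D ↔ ¬W))) ⊕ D = T ⊕ T = F
Hence Statement 1 is false.

Statement 2: Formalization: ((¬W ↓ D) ↓ ¬Q) ↓ ¬Q

¬W = ¬F = T
¬W ↓ D = T ↓ T = F
¬Q = ¬F = T
(¬W ↓ D) ↓ ¬Q = F ↓ T = F
¬Q = ¬F = T
((¬W ↓ D) ↓ ¬Q) ↓ ¬Q = F ↓ T = F
Thus Statement 2 is false.

Count: 0.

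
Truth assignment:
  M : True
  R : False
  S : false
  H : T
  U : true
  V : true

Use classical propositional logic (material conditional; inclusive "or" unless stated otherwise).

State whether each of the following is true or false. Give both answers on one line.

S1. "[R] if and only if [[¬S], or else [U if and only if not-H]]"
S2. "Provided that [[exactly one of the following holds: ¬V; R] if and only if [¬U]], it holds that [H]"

S1 False, S2 True

S1: Formalization: R <-> (~S | (U <-> ~H))

~S = ~F = T
~H = ~T = F
U <-> ~H = T <-> F = F
~S | (U <-> ~H) = T | F = T
R <-> (~S | (U <-> ~H)) = F <-> T = F
So S1 is false.

S2: Parsed as ((~V xor R) <-> ~U) -> H

~V = ~T = F
~V xor R = F xor F = F
~U = ~T = F
(~V xor R) <-> ~U = F <-> F = T
((~V xor R) <-> ~U) -> H = T -> T = T
Hence S2 is true.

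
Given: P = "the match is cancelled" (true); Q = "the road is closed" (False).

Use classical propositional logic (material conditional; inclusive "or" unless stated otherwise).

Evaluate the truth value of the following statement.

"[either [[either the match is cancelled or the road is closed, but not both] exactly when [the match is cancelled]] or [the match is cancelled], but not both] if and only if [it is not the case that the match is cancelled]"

true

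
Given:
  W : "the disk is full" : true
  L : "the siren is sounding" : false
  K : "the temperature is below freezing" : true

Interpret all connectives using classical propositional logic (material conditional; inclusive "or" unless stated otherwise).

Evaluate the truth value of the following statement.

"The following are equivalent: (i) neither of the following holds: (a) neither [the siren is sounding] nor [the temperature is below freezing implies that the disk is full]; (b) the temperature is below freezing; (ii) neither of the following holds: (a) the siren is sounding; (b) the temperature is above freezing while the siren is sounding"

Parsed as ((L nor (K -> W)) nor K) iff (L nor (not K and L))

K -> W = True -> True = True
L nor (K -> W) = False nor True = False
(L nor (K -> W)) nor K = False nor True = False
not K = not True = False
not K and L = False and False = False
L nor (not K and L) = False nor False = True
((L nor (K -> W)) nor K) iff (L nor (not K and L)) = False iff True = False

false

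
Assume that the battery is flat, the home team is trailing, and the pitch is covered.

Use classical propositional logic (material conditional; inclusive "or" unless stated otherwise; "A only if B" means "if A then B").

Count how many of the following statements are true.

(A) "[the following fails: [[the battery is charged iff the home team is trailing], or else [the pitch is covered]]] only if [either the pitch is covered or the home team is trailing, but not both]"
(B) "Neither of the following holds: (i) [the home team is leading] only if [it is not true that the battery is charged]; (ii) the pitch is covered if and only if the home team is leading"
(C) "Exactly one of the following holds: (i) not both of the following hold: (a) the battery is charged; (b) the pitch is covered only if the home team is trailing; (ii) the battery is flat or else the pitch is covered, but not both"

2

Let P = "the battery is charged" (F), Q = "the home team is leading" (F), R = "the pitch is covered" (T).

(A): In symbols: ~((P <-> ~Q) | R) -> (R xor ~Q)

~Q = ~F = T
P <-> ~Q = F <-> T = F
(P <-> ~Q) | R = F | T = T
~((P <-> ~Q) | R) = ~T = F
~Q = ~F = T
R xor ~Q = T xor T = F
~((P <-> ~Q) | R) -> (R xor ~Q) = F -> F = T
Hence (A) is true.

(B): This is (Q -> ~P) nor (R <-> Q).

~P = ~F = T
Q -> ~P = F -> T = T
R <-> Q = T <-> F = F
(Q -> ~P) nor (R <-> Q) = T nor F = F
Thus (B) is false.

(C): Parsed as (P nand (R -> ~Q)) xor (~P xor R)

~Q = ~F = T
R -> ~Q = T -> T = T
P nand (R -> ~Q) = F nand T = T
~P = ~F = T
~P xor R = T xor T = F
(P nand (R -> ~Q)) xor (~P xor R) = T xor F = T
Thus (C) is true.

Count: 2.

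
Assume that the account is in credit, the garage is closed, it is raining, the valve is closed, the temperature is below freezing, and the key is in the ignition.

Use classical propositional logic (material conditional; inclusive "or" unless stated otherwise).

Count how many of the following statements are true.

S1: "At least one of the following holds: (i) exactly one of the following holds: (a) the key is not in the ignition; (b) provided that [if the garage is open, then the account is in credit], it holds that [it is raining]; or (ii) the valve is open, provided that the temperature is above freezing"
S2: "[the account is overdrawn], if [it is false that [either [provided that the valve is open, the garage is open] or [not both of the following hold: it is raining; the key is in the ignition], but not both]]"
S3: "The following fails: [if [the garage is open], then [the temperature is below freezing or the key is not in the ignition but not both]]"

2

Let N = "the key is in the ignition" (T), P = "the garage is closed" (T), D = "the account is overdrawn" (F), K = "it is raining" (T), H = "the temperature is below freezing" (T), S = "the valve is open" (F).

S1: Formalization: (¬N ⊕ ((¬P → ¬D) → K)) ∨ (¬H → S)

¬N = ¬T = F
¬P = ¬T = F
¬D = ¬F = T
¬P → ¬D = F → T = T
(¬P → ¬D) → K = T → T = T
¬N ⊕ ((¬P → ¬D) → K) = F ⊕ T = T
¬H = ¬T = F
¬H → S = F → F = T
(¬N ⊕ ((¬P → ¬D) → K)) ∨ (¬H → S) = T ∨ T = T
Thus S1 is true.

S2: Parsed as ¬((S → ¬P) ⊕ (K ↑ N)) → D

¬P = ¬T = F
S → ¬P = F → F = T
K ↑ N = T ↑ T = F
(S → ¬P) ⊕ (K ↑ N) = T ⊕ F = T
¬((S → ¬P) ⊕ (K ↑ N)) = ¬T = F
¬((S → ¬P) ⊕ (K ↑ N)) → D = F → F = T
Hence S2 is true.

S3: This is ¬(¬P → (H ⊕ ¬N)).

¬P = ¬T = F
¬N = ¬T = F
H ⊕ ¬N = T ⊕ F = T
¬P → (H ⊕ ¬N) = F → T = T
¬(¬P → (H ⊕ ¬N)) = ¬T = F
Hence S3 is false.

2 of the 3 statements are true.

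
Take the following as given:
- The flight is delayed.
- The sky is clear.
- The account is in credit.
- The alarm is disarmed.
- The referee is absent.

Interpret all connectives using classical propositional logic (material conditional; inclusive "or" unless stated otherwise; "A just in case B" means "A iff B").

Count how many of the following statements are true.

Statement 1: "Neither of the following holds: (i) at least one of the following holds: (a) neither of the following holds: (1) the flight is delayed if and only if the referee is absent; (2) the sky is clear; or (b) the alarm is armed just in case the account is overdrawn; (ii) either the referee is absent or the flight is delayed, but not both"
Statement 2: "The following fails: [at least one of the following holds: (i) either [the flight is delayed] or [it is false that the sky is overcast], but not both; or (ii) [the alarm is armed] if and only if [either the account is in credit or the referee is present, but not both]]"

Let P = "the flight is delayed" (T), U = "the referee is present" (F), Q = "the sky is overcast" (F), S = "the alarm is armed" (F), R = "the account is overdrawn" (F).

Statement 1: This is (((P ↔ ¬U) ↓ ¬Q) ∨ (S ↔ R)) ↓ (¬U ⊕ P).

¬U = ¬F = T
P ↔ ¬U = T ↔ T = T
¬Q = ¬F = T
(P ↔ ¬U) ↓ ¬Q = T ↓ T = F
S ↔ R = F ↔ F = T
((P ↔ ¬U) ↓ ¬Q) ∨ (S ↔ R) = F ∨ T = T
¬U = ¬F = T
¬U ⊕ P = T ⊕ T = F
(((P ↔ ¬U) ↓ ¬Q) ∨ (S ↔ R)) ↓ (¬U ⊕ P) = T ↓ F = F
Thus Statement 1 is false.

Statement 2: In symbols: ¬((P ⊕ ¬Q) ∨ (S ↔ (¬R ⊕ U)))

¬Q = ¬F = T
P ⊕ ¬Q = T ⊕ T = F
¬R = ¬F = T
¬R ⊕ U = T ⊕ F = T
S ↔ (¬R ⊕ U) = F ↔ T = F
(P ⊕ ¬Q) ∨ (S ↔ (¬R ⊕ U)) = F ∨ F = F
¬((P ⊕ ¬Q) ∨ (S ↔ (¬R ⊕ U))) = ¬F = T
Thus Statement 2 is true.

Count: 1.

1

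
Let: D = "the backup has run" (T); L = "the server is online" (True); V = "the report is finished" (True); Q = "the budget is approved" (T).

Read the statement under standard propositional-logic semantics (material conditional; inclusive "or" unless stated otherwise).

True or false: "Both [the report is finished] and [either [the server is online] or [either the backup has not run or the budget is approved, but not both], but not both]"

Values: V=T, L=T, D=T, Q=T.
Formalization: V & (L xor (~D xor Q))

~D = ~T = F
~D xor Q = F xor T = T
L xor (~D xor Q) = T xor T = F
V & (L xor (~D xor Q)) = T & F = F

false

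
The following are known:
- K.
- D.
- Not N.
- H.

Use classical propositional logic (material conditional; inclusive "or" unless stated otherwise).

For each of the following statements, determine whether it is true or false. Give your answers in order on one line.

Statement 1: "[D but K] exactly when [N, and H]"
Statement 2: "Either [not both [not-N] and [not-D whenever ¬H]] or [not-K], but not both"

Statement 1: Formalization: (D & K) <-> (N & H)

D & K = T & T = T
N & H = F & T = F
(D & K) <-> (N & H) = T <-> F = F
So Statement 1 is false.

Statement 2: Parsed as (~N nand (~H -> ~D)) xor ~K

~N = ~F = T
~H = ~T = F
~D = ~T = F
~H -> ~D = F -> F = T
~N nand (~H -> ~D) = T nand T = F
~K = ~T = F
(~N nand (~H -> ~D)) xor ~K = F xor F = F
So Statement 2 is false.

Statement 1 F; Statement 2 F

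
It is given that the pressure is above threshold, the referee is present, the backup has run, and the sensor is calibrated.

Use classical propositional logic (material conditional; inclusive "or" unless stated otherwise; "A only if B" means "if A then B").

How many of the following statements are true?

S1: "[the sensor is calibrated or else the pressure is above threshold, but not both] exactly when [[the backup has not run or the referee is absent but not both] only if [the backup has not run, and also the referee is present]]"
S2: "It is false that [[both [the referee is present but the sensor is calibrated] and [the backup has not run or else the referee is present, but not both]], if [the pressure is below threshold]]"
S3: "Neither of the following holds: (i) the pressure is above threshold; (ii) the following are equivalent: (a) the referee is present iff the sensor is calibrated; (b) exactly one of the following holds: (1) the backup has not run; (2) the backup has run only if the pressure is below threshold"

Let S = "the sensor is calibrated" (True), P = "the pressure is above threshold" (True), R = "the backup has run" (True), Q = "the referee is present" (True).

S1: In symbols: (S xor P) iff ((not R xor not Q) -> (not R and Q))

S xor P = True xor True = False
not R = not True = False
not Q = not True = False
not R xor not Q = False xor False = False
not R = not True = False
not R and Q = False and True = False
(not R xor not Q) -> (not R and Q) = False -> False = True
(S xor P) iff ((not R xor not Q) -> (not R and Q)) = False iff True = False
Hence S1 is false.

S2: This is not (not P -> ((Q and S) and (not R xor Q))).

not P = not True = False
Q and S = True and True = True
not R = not True = False
not R xor Q = False xor True = True
(Q and S) and (not R xor Q) = True and True = True
not P -> ((Q and S) and (not R xor Q)) = False -> True = True
not (not P -> ((Q and S) and (not R xor Q))) = not True = False
Hence S2 is false.

S3: Parsed as P nor ((Q iff S) iff (not R xor (R -> not P)))

Q iff S = True iff True = True
not R = not True = False
not P = not True = False
R -> not P = True -> False = False
not R xor (R -> not P) = False xor False = False
(Q iff S) iff (not R xor (R -> not P)) = True iff False = False
P nor ((Q iff S) iff (not R xor (R -> not P))) = True nor False = False
So S3 is false.

Count: 0.

0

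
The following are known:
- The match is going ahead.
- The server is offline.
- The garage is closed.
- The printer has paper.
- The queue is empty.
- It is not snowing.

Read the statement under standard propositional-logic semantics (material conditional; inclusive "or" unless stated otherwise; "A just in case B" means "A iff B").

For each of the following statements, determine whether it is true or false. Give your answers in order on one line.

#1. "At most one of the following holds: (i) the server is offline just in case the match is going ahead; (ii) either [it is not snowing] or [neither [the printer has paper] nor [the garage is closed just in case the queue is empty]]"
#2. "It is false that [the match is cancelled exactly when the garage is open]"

#1 F; #2 F

Let V = "the server is online" (False), N = "the match is cancelled" (False), D = "it is snowing" (False), Q = "the printer has paper" (True), K = "the garage is closed" (True), P = "the queue is empty" (True).

#1: In symbols: (not V iff not N) nand (not D or (Q nor (K iff P)))

not V = not False = True
not N = not False = True
not V iff not N = True iff True = True
not D = not False = True
K iff P = True iff True = True
Q nor (K iff P) = True nor True = False
not D or (Q nor (K iff P)) = True or False = True
(not V iff not N) nand (not D or (Q nor (K iff P))) = True nand True = False
Thus #1 is false.

#2: Parsed as not (N iff not K)

not K = not True = False
N iff not K = False iff False = True
not (N iff not K) = not True = False
Hence #2 is false.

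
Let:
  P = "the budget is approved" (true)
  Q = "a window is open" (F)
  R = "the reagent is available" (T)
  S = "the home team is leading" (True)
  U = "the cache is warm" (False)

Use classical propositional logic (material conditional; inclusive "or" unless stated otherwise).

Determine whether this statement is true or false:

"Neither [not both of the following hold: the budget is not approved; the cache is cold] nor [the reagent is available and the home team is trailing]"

Values: P=True, U=False, R=True, S=True.
In symbols: (not P nand not U) nor (R and not S)

not P = not True = False
not U = not False = True
not P nand not U = False nand True = True
not S = not True = False
R and not S = True and False = False
(not P nand not U) nor (R and not S) = True nor False = False

False.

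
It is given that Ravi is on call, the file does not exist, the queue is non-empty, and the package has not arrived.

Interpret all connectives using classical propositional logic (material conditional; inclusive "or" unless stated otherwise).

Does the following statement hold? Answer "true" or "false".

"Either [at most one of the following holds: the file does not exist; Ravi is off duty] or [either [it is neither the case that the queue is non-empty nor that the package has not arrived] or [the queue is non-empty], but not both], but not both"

false

Let Q = "the file exists" (False), P = "Ravi is on call" (True), R = "the queue is empty" (False), S = "the package has arrived" (False).
Parsed as (not Q nand not P) xor ((not R nor not S) xor not R)

not Q = not False = True
not P = not True = False
not Q nand not P = True nand False = True
not R = not False = True
not S = not False = True
not R nor not S = True nor True = False
not R = not False = True
(not R nor not S) xor not R = False xor True = True
(not Q nand not P) xor ((not R nor not S) xor not R) = True xor True = False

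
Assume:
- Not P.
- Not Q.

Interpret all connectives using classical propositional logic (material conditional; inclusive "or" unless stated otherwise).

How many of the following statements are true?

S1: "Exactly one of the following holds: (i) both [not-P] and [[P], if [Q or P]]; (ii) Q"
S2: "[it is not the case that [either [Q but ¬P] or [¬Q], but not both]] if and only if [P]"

2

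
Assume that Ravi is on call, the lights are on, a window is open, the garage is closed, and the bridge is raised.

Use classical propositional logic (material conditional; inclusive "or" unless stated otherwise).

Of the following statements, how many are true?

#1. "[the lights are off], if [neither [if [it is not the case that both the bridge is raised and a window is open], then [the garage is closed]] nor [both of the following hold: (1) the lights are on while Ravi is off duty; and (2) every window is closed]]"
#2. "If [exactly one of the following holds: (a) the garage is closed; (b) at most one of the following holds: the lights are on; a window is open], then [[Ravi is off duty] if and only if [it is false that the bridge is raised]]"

Let V = "the bridge is raised" (T), U = "a window is open" (T), S = "the garage is closed" (T), L = "the lights are on" (T), K = "Ravi is on call" (T).

#1: This is (((V nand U) -> S) nor ((L & ~K) & ~U)) -> ~L.

V nand U = T nand T = F
(V nand U) -> S = F -> T = T
~K = ~T = F
L & ~K = T & F = F
~U = ~T = F
(L & ~K) & ~U = F & F = F
((V nand U) -> S) nor ((L & ~K) & ~U) = T nor F = F
~L = ~T = F
(((V nand U) -> S) nor ((L & ~K) & ~U)) -> ~L = F -> F = T
Hence #1 is true.

#2: Parsed as (S xor (L nand U)) -> (~K <-> ~V)

L nand U = T nand T = F
S xor (L nand U) = T xor F = T
~K = ~T = F
~V = ~T = F
~K <-> ~V = F <-> F = T
(S xor (L nand U)) -> (~K <-> ~V) = T -> T = T
Hence #2 is true.

Count: 2.

2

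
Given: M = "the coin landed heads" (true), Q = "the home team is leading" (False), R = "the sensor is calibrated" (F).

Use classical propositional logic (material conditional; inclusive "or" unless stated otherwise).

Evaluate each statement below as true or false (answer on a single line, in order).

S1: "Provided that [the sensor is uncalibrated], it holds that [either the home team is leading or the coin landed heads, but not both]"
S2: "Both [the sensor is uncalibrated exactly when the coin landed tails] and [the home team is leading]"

S1: In symbols: ¬R → (Q ⊕ M)

¬R = ¬F = T
Q ⊕ M = F ⊕ T = T
¬R → (Q ⊕ M) = T → T = T
So S1 is true.

S2: Formalization: (¬R ↔ ¬M) ∧ Q

¬R = ¬F = T
¬M = ¬T = F
¬R ↔ ¬M = T ↔ F = F
(¬R ↔ ¬M) ∧ Q = F ∧ F = F
Hence S2 is false.

S1 true, S2 false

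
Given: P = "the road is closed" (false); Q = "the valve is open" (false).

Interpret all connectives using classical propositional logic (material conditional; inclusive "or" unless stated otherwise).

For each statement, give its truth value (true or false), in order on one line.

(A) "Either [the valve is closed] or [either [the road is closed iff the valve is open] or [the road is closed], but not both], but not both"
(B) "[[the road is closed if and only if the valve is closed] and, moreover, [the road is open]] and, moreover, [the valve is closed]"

(A): This is not Q xor ((P iff Q) xor P).

not Q = not False = True
P iff Q = False iff False = True
(P iff Q) xor P = True xor False = True
not Q xor ((P iff Q) xor P) = True xor True = False
So (A) is false.

(B): Parsed as ((P iff not Q) and not P) and not Q

not Q = not False = True
P iff not Q = False iff True = False
not P = not False = True
(P iff not Q) and not P = False and True = False
not Q = not False = True
((P iff not Q) and not P) and not Q = False and True = False
So (B) is false.

(A) false, (B) false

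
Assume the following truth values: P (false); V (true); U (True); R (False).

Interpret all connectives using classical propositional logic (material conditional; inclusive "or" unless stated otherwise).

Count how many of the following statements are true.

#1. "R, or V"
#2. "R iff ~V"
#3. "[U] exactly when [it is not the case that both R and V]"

#1: In symbols: R ∨ V

R ∨ V = F ∨ T = T
Hence #1 is true.

#2: In symbols: R ↔ ¬V

¬V = ¬T = F
R ↔ ¬V = F ↔ F = T
So #2 is true.

#3: This is U ↔ (R ↑ V).

R ↑ V = F ↑ T = T
U ↔ (R ↑ V) = T ↔ T = T
Hence #3 is true.

3 of the 3 statements are true.

3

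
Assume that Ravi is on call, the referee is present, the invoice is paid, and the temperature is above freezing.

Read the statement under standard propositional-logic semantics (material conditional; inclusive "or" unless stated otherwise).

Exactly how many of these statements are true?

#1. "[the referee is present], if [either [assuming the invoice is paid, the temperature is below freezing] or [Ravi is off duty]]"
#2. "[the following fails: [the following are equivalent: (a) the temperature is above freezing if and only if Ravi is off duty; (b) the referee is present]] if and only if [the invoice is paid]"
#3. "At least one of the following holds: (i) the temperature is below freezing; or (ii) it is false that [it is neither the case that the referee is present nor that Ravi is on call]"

3

Let N = "the invoice is paid" (T), U = "the temperature is below freezing" (F), G = "Ravi is on call" (T), V = "the referee is present" (T).

#1: This is ((N -> U) | ~G) -> V.

N -> U = T -> F = F
~G = ~T = F
(N -> U) | ~G = F | F = F
((N -> U) | ~G) -> V = F -> T = T
So #1 is true.

#2: In symbols: ~((~U <-> ~G) <-> V) <-> N

~U = ~F = T
~G = ~T = F
~U <-> ~G = T <-> F = F
(~U <-> ~G) <-> V = F <-> T = F
~((~U <-> ~G) <-> V) = ~F = T
~((~U <-> ~G) <-> V) <-> N = T <-> T = T
Hence #2 is true.

#3: Formalization: U | ~(V nor G)

V nor G = T nor T = F
~(V nor G) = ~F = T
U | ~(V nor G) = F | T = T
Thus #3 is true.

Count: 3.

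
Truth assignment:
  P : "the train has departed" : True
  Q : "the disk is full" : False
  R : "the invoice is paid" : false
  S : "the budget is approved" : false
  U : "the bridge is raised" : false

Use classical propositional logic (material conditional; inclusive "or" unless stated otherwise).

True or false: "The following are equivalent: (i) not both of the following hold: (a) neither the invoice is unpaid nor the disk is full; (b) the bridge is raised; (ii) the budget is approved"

The statement is false.

This is ((~R nor Q) nand U) <-> S.

~R = ~F = T
~R nor Q = T nor F = F
(~R nor Q) nand U = F nand F = T
((~R nor Q) nand U) <-> S = T <-> F = F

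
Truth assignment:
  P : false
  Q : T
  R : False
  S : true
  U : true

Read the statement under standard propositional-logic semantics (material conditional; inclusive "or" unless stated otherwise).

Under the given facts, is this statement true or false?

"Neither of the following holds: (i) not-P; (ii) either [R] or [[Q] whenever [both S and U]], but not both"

In symbols: not P nor (R xor ((S and U) -> Q))

not P = not False = True
S and U = True and True = True
(S and U) -> Q = True -> True = True
R xor ((S and U) -> Q) = False xor True = True
not P nor (R xor ((S and U) -> Q)) = True nor True = False

false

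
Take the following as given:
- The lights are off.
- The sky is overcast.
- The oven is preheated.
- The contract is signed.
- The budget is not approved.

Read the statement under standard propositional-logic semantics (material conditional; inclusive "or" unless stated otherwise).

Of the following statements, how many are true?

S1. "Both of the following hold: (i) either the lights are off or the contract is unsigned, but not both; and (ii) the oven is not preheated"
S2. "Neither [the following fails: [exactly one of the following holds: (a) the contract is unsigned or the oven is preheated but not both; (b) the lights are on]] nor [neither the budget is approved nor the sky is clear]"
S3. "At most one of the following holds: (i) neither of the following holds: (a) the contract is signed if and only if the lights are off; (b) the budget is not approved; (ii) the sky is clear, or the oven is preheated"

Let P = "the lights are on" (False), S = "the contract is signed" (True), R = "the oven is preheated" (True), U = "the budget is approved" (False), Q = "the sky is overcast" (True).

S1: Formalization: (not P xor not S) and not R

not P = not False = True
not S = not True = False
not P xor not S = True xor False = True
not R = not True = False
(not P xor not S) and not R = True and False = False
Hence S1 is false.

S2: In symbols: not ((not S xor R) xor P) nor (U nor not Q)

not S = not True = False
not S xor R = False xor True = True
(not S xor R) xor P = True xor False = True
not ((not S xor R) xor P) = not True = False
not Q = not True = False
U nor not Q = False nor False = True
not ((not S xor R) xor P) nor (U nor not Q) = False nor True = False
Thus S2 is false.

S3: Parsed as ((S iff not P) nor not U) nand (not Q or R)

not P = not False = True
S iff not P = True iff True = True
not U = not False = True
(S iff not P) nor not U = True nor True = False
not Q = not True = False
not Q or R = False or True = True
((S iff not P) nor not U) nand (not Q or R) = False nand True = True
Thus S3 is true.

Count: 1.

1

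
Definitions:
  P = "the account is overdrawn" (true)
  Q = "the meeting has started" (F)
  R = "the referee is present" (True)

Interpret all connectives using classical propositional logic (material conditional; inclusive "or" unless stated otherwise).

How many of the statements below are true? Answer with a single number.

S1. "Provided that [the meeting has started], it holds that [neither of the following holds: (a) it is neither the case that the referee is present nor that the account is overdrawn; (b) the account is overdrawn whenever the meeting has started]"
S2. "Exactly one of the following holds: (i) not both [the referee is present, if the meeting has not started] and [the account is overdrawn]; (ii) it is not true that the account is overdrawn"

S1: In symbols: Q -> ((R nor P) nor (Q -> P))

R nor P = T nor T = F
Q -> P = F -> T = T
(R nor P) nor (Q -> P) = F nor T = F
Q -> ((R nor P) nor (Q -> P)) = F -> F = T
Thus S1 is true.

S2: Parsed as ((~Q -> R) nand P) xor ~P

~Q = ~F = T
~Q -> R = T -> T = T
(~Q -> R) nand P = T nand T = F
~P = ~T = F
((~Q -> R) nand P) xor ~P = F xor F = F
So S2 is false.

1 of the 2 statements is true.

1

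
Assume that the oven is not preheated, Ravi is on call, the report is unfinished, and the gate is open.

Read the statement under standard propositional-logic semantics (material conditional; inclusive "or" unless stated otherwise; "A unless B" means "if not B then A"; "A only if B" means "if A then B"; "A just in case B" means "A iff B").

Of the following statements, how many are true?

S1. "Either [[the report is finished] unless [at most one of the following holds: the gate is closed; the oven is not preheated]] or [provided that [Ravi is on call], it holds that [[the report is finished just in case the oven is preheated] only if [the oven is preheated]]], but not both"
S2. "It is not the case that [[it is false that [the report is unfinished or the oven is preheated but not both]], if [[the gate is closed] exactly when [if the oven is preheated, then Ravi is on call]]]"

Let R = "the report is finished" (F), S = "the gate is open" (T), P = "the oven is preheated" (F), Q = "Ravi is on call" (T).

S1: Parsed as (R | (~S nand ~P)) xor (Q -> ((R <-> P) -> P))

~S = ~T = F
~P = ~F = T
~S nand ~P = F nand T = T
R | (~S nand ~P) = F | T = T
R <-> P = F <-> F = T
(R <-> P) -> P = T -> F = F
Q -> ((R <-> P) -> P) = T -> F = F
(R | (~S nand ~P)) xor (Q -> ((R <-> P) -> P)) = T xor F = T
Thus S1 is true.

S2: Parsed as ~((~S <-> (P -> Q)) -> ~(~R xor P))

~S = ~T = F
P -> Q = F -> T = T
~S <-> (P -> Q) = F <-> T = F
~R = ~F = T
~R xor P = T xor F = T
~(~R xor P) = ~T = F
(~S <-> (P -> Q)) -> ~(~R xor P) = F -> F = T
~((~S <-> (P -> Q)) -> ~(~R xor P)) = ~T = F
Hence S2 is false.

1 of the 2 statements is true (S1).

1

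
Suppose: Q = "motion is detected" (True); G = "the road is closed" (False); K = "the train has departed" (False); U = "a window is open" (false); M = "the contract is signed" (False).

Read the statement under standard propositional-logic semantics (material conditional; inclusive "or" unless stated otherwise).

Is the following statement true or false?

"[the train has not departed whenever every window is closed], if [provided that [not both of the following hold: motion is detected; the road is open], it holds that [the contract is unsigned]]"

True.

This is ((Q nand not G) -> not M) -> (not U -> not K).

not G = not False = True
Q nand not G = True nand True = False
not M = not False = True
(Q nand not G) -> not M = False -> True = True
not U = not False = True
not K = not False = True
not U -> not K = True -> True = True
((Q nand not G) -> not M) -> (not U -> not K) = True -> True = True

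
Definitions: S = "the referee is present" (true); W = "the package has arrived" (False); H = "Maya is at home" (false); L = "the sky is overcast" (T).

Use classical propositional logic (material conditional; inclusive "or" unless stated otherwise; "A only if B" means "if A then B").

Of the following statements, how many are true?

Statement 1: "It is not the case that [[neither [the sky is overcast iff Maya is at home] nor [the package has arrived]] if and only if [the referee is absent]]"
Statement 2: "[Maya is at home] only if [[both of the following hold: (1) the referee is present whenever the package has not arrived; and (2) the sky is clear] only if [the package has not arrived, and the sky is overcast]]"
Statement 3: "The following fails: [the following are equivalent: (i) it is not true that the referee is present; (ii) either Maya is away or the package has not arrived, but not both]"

2

Statement 1: This is not (((L iff H) nor W) iff not S).

L iff H = True iff False = False
(L iff H) nor W = False nor False = True
not S = not True = False
((L iff H) nor W) iff not S = True iff False = False
not (((L iff H) nor W) iff not S) = not False = True
So Statement 1 is true.

Statement 2: In symbols: H -> (((not W -> S) and not L) -> (not W and L))

not W = not False = True
not W -> S = True -> True = True
not L = not True = False
(not W -> S) and not L = True and False = False
not W = not False = True
not W and L = True and True = True
((not W -> S) and not L) -> (not W and L) = False -> True = True
H -> (((not W -> S) and not L) -> (not W and L)) = False -> True = True
So Statement 2 is true.

Statement 3: In symbols: not (not S iff (not H xor not W))

not S = not True = False
not H = not False = True
not W = not False = True
not H xor not W = True xor True = False
not S iff (not H xor not W) = False iff False = True
not (not S iff (not H xor not W)) = not True = False
Hence Statement 3 is false.

True statements: 2.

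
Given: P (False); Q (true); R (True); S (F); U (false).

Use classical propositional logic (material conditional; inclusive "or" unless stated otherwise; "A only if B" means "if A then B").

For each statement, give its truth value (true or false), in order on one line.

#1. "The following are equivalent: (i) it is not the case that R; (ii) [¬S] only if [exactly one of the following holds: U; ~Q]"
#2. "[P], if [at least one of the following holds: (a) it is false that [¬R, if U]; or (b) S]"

#1 true, #2 true

#1: In symbols: not R iff (not S -> (U xor not Q))

not R = not True = False
not S = not False = True
not Q = not True = False
U xor not Q = False xor False = False
not S -> (U xor not Q) = True -> False = False
not R iff (not S -> (U xor not Q)) = False iff False = True
Hence #1 is true.

#2: Formalization: (not (U -> not R) or S) -> P

not R = not True = False
U -> not R = False -> False = True
not (U -> not R) = not True = False
not (U -> not R) or S = False or False = False
(not (U -> not R) or S) -> P = False -> False = True
Hence #2 is true.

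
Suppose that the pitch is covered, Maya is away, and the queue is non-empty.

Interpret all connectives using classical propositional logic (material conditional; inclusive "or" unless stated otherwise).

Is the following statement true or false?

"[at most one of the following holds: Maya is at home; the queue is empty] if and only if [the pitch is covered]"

The statement is true.

Let H = "Maya is at home" (F), S = "the queue is empty" (F), Q = "the pitch is covered" (T).
Formalization: (H nand S) <-> Q

H nand S = F nand F = T
(H nand S) <-> Q = T <-> T = T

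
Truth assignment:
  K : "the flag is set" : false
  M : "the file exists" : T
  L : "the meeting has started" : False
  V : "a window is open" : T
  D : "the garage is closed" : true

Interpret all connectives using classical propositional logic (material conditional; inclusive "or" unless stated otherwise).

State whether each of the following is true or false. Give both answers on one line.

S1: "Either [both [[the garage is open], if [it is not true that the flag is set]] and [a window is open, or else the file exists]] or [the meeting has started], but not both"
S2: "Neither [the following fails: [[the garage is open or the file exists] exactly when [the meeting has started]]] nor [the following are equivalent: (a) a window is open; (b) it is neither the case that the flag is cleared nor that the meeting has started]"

S1: Formalization: ((~K -> ~D) & (V | M)) xor L

~K = ~F = T
~D = ~T = F
~K -> ~D = T -> F = F
V | M = T | T = T
(~K -> ~D) & (V | M) = F & T = F
((~K -> ~D) & (V | M)) xor L = F xor F = F
Hence S1 is false.

S2: In symbols: ~((~D | M) <-> L) nor (V <-> (~K nor L))

~D = ~T = F
~D | M = F | T = T
(~D | M) <-> L = T <-> F = F
~((~D | M) <-> L) = ~F = T
~K = ~F = T
~K nor L = T nor F = F
V <-> (~K nor L) = T <-> F = F
~((~D | M) <-> L) nor (V <-> (~K nor L)) = T nor F = F
Hence S2 is false.

S1 False / S2 False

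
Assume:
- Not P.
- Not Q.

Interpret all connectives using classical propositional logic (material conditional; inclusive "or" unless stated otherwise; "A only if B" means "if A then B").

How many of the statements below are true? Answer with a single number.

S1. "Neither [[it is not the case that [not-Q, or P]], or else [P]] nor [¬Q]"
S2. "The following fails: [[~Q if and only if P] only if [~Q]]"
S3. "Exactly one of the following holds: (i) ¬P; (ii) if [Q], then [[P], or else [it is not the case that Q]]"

0

S1: This is (not (not Q or P) or P) nor not Q.

not Q = not False = True
not Q or P = True or False = True
not (not Q or P) = not True = False
not (not Q or P) or P = False or False = False
not Q = not False = True
(not (not Q or P) or P) nor not Q = False nor True = False
Thus S1 is false.

S2: In symbols: not ((not Q iff P) -> not Q)

not Q = not False = True
not Q iff P = True iff False = False
not Q = not False = True
(not Q iff P) -> not Q = False -> True = True
not ((not Q iff P) -> not Q) = not True = False
Thus S2 is false.

S3: In symbols: not P xor (Q -> (P or not Q))

not P = not False = True
not Q = not False = True
P or not Q = False or True = True
Q -> (P or not Q) = False -> True = True
not P xor (Q -> (P or not Q)) = True xor True = False
So S3 is false.

Count: 0.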